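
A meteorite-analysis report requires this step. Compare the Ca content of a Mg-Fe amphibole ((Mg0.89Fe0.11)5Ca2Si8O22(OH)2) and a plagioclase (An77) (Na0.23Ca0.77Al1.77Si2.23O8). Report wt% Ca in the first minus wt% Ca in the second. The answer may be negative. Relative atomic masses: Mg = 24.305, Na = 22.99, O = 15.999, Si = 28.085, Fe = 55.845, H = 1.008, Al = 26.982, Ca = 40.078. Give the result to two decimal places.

-1.58 percentage points

First mineral: 80.156 g Ca in 829.700 g formula = 9.66 wt% Ca.
Second mineral: 30.860 g Ca in 274.527 g formula = 11.24 wt% Ca.
9.66% − 11.24% gives a difference of -1.58 percentage points.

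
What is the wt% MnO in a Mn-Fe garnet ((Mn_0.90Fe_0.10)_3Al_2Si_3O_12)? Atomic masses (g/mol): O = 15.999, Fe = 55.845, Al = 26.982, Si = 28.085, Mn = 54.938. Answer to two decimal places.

Formula mass = 495.293 g/mol.
2.70 Mn → 2.7000 mol MnO per formula unit; M(MnO) = 70.937, so MnO mass = 191.530 g.
191.530/495.293 × 100 = 38.67 wt%.

38.67 wt%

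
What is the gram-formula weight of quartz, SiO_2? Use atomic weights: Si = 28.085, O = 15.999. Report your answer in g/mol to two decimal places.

Si: 1 × 28.085 = 28.0850
O: 2 × 15.999 = 31.9980
Summing the contributions gives the formula mass.

60.08 g/mol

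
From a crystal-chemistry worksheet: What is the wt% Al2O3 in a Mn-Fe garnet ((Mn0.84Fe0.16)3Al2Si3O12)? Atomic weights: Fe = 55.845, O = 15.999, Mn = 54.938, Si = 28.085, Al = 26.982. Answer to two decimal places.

20.58 wt%

M((Mn0.84Fe0.16)3Al2Si3O12) = 495.456 g/mol; M(Al2O3) = 101.961 g/mol.
Moles Al2O3 per formula unit = 2 Al ÷ 2 = 1.0000.
Al2O3 fraction = (1.0000 × 101.961) / 495.456 = 101.961/495.456 = 0.2058.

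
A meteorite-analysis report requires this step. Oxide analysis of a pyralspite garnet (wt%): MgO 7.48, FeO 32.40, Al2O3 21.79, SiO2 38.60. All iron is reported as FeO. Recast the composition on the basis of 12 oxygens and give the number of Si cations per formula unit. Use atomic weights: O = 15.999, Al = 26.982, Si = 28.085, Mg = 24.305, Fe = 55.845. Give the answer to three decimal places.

7.48 wt% MgO ÷ 40.304 g/mol = 0.18559 mol, giving 0.18559 Mg and 0.18559 O.
32.40 wt% FeO ÷ 71.844 g/mol = 0.45098 mol, giving 0.45098 Fe and 0.45098 O.
21.79 wt% Al2O3 ÷ 101.961 g/mol = 0.21371 mol, giving 0.42742 Al and 0.64113 O.
38.60 wt% SiO2 ÷ 60.083 g/mol = 0.64244 mol, giving 0.64244 Si and 1.28488 O.
Oxygen sums to 2.56258; scaling by 12/2.56258 = 4.68278 puts the formula on 12 O.
Si: 0.64244 × 4.68278 = 3.008 atoms per formula unit.

3.008 Si apfu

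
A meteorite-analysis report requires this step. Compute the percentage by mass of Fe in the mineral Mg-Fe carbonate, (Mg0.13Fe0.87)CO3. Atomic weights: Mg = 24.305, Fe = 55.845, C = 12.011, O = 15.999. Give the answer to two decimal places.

M((Mg0.13Fe0.87)CO3) = 111.753 g/mol.
Fe contributes 0.87 × 55.845 = 48.585 g per mole.
48.585/111.753 = 0.4348 → 43.48%.

43.48 mass %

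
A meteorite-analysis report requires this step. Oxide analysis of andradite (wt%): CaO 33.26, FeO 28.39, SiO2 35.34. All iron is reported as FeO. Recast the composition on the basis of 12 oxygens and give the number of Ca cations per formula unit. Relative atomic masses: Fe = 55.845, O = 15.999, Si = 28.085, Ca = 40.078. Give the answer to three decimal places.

CaO (M=56.077): mol = 0.59311; Ca = 0.59311, O = 0.59311.
FeO (M=71.844): mol = 0.39516; Fe = 0.39516, O = 0.39516.
SiO2 (M=60.083): mol = 0.58819; Si = 0.58819, O = 1.17638.
ΣO = 2.16465; factor = 12/ΣO = 5.54362.
Ca apfu = 0.59311 × 5.54362 = 3.288.

3.288 Ca apfu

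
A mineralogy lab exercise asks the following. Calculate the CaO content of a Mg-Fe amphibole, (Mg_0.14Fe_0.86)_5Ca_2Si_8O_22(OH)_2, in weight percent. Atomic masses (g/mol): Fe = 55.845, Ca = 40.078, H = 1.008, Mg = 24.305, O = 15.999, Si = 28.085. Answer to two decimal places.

Molar mass of (Mg_0.14Fe_0.86)_5Ca_2Si_8O_22(OH)_2 = 0.70*24.305 + 4.30*55.845 + 2*40.078 + 8*28.085 + 24*15.999 + 2*1.008 = 947.975 g/mol.
Each formula unit contains 2 Ca, equivalent to 2/1 = 2.0000 mol CaO.
M(CaO) = 1×40.078 + 1×15.999 = 56.077 g/mol.
Mass of CaO per formula unit = 2.0000 × 56.077 = 112.154 g.
CaO wt% = 112.154 / 947.975 × 100 = 11.83%.

11.83 wt%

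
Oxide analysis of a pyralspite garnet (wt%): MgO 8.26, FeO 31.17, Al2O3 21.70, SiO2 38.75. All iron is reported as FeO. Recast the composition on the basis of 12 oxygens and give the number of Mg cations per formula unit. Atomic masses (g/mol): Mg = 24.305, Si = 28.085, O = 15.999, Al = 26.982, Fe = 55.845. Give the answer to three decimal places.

MgO (M=40.304): mol = 0.20494; Mg = 0.20494, O = 0.20494.
FeO (M=71.844): mol = 0.43386; Fe = 0.43386, O = 0.43386.
Al2O3 (M=101.961): mol = 0.21283; Al = 0.42566, O = 0.63849.
SiO2 (M=60.083): mol = 0.64494; Si = 0.64494, O = 1.28988.
ΣO = 2.56717; factor = 12/ΣO = 4.67441.
Mg apfu = 0.20494 × 4.67441 = 0.958.

0.958 Mg apfu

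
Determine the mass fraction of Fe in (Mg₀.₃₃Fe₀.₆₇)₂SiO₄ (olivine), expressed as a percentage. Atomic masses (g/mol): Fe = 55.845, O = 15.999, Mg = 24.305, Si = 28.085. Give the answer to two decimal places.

Formula mass = 0.66·24.305 + 1.34·55.845 + 1·28.085 + 4·15.999 = 182.955 g/mol, of which 74.832 g is Fe.
So Fe makes up 74.832/182.955 = 0.4090 of the mass, i.e. 40.90%.

40.90 weight percent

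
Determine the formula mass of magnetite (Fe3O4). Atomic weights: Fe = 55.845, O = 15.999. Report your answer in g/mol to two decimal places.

231.53 g/mol

Fe: 3 × 55.845 = 167.5350
O: 4 × 15.999 = 63.9960
Summing the contributions gives the formula mass.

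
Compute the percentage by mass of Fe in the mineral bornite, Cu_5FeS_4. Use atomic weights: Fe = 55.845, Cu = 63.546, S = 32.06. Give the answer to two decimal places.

M(Cu_5FeS_4) = 501.815 g/mol.
Fe contributes 1 × 55.845 = 55.845 g per mole.
55.845/501.815 = 0.1113 → 11.13%.

11.13 weight percent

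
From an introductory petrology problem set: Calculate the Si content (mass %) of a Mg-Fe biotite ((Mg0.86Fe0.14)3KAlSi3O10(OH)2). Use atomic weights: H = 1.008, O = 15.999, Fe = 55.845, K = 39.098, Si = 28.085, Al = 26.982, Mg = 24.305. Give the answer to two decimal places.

Formula mass = 2.58·24.305 + 0.42·55.845 + 1·39.098 + 1·26.982 + 3·28.085 + 12·15.999 + 2·1.008 = 430.501 g/mol, of which 84.255 g is Si.
So Si makes up 84.255/430.501 = 0.1957 of the mass, i.e. 19.57%.

19.57 mass %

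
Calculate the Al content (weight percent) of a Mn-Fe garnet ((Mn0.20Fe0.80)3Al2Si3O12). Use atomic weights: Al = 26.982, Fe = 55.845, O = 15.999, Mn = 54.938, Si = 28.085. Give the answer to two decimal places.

Formula mass = 0.60×54.938 + 2.40×55.845 + 2×26.982 + 3×28.085 + 12×15.999 = 497.198 g/mol, of which 53.964 g is Al.
So Al makes up 53.964/497.198 = 0.1085 of the mass, i.e. 10.85%.

10.85 weight percent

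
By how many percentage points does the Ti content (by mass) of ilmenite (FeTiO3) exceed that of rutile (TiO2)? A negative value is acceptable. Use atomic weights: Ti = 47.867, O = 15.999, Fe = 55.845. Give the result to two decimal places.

-28.38 percentage points

Ti in FeTiO3: molar mass 151.709 g/mol; 1×47.867 = 47.867 g → 31.55 wt%.
Ti in TiO2: molar mass 79.865 g/mol; 1×47.867 = 47.867 g → 59.93 wt%.
Difference = 31.55 − 59.93 = -28.38 percentage points.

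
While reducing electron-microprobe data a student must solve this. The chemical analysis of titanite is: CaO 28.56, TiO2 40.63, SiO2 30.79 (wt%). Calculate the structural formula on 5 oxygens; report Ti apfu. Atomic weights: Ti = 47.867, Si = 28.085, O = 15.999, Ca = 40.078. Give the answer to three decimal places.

0.997 Ti apfu

28.56 wt% CaO ÷ 56.077 g/mol = 0.50930 mol, giving 0.50930 Ca and 0.50930 O.
40.63 wt% TiO2 ÷ 79.865 g/mol = 0.50873 mol, giving 0.50873 Ti and 1.01746 O.
30.79 wt% SiO2 ÷ 60.083 g/mol = 0.51246 mol, giving 0.51246 Si and 1.02492 O.
Oxygen sums to 2.55168; scaling by 5/2.55168 = 1.95949 puts the formula on 5 O.
Ti: 0.50873 × 1.95949 = 0.997 atoms per formula unit.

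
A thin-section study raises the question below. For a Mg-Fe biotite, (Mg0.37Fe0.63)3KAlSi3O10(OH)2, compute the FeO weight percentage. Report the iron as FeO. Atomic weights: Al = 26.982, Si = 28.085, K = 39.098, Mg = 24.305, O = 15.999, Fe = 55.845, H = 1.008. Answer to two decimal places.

Molar mass of (Mg0.37Fe0.63)3KAlSi3O10(OH)2 = 1.11·24.305 + 1.89·55.845 + 1·39.098 + 1·26.982 + 3·28.085 + 12·15.999 + 2·1.008 = 476.865 g/mol.
Each formula unit contains 1.89 Fe, equivalent to 1.89/1 = 1.8900 mol FeO.
M(FeO) = 1×55.845 + 1×15.999 = 71.844 g/mol.
Mass of FeO per formula unit = 1.8900 × 71.844 = 135.785 g.
FeO wt% = 135.785 / 476.865 × 100 = 28.47%.

28.47 wt%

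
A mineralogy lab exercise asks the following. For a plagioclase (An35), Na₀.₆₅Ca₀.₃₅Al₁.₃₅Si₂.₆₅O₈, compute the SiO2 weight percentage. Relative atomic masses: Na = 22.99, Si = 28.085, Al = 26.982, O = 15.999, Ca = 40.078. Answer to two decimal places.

59.45 wt%

Formula mass = 267.814 g/mol.
2.65 Si → 2.6500 mol SiO2 per formula unit; M(SiO2) = 60.083, so SiO2 mass = 159.220 g.
159.220/267.814 × 100 = 59.45 wt%.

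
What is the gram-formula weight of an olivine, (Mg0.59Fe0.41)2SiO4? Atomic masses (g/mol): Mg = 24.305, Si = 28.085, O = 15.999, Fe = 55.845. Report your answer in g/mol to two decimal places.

M = 1.18*24.305 + 0.82*55.845 + 1*28.085 + 4*15.999

166.55 g/mol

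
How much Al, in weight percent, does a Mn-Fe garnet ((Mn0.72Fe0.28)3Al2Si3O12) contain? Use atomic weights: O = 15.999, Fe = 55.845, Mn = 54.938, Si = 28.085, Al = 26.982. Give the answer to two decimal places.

10.88 weight percent

Formula mass = 2.16*54.938 + 0.84*55.845 + 2*26.982 + 3*28.085 + 12*15.999 = 495.783 g/mol, of which 53.964 g is Al.
So Al makes up 53.964/495.783 = 0.1088 of the mass, i.e. 10.88%.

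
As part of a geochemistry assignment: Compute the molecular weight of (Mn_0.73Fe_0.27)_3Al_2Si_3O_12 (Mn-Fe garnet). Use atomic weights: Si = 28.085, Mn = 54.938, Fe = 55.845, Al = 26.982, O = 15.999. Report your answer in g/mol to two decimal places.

495.76 g/mol

The formula mass is the sum 2.19×54.938 + 0.81×55.845 + 2×26.982 + 3×28.085 + 12×15.999.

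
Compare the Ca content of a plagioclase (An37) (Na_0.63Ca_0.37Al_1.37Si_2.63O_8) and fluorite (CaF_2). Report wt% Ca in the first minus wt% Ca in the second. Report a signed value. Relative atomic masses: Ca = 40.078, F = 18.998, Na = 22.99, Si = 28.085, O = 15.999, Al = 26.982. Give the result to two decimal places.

Ca in Na_0.63Ca_0.37Al_1.37Si_2.63O_8: molar mass 268.133 g/mol; 0.37×40.078 = 14.829 g → 5.53 wt%.
Ca in CaF_2: molar mass 78.074 g/mol; 1×40.078 = 40.078 g → 51.33 wt%.
Difference = 5.53 − 51.33 = -45.80 percentage points.

-45.80 percentage points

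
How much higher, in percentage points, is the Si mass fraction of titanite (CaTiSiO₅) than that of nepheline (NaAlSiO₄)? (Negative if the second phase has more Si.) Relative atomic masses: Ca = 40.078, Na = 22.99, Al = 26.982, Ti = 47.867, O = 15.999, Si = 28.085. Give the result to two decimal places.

First mineral: 28.085 g Si in 196.025 g formula = 14.33 wt% Si.
Second mineral: 28.085 g Si in 142.053 g formula = 19.77 wt% Si.
14.33% − 19.77% gives a difference of -5.44 percentage points.

-5.44 percentage points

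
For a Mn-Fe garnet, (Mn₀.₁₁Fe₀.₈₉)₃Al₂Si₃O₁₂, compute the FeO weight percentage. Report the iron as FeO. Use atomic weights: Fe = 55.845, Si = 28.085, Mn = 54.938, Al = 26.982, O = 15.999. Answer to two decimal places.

38.56 wt%

Formula mass = 497.443 g/mol.
2.67 Fe → 2.6700 mol FeO per formula unit; M(FeO) = 71.844, so FeO mass = 191.823 g.
191.823/497.443 × 100 = 38.56 wt%.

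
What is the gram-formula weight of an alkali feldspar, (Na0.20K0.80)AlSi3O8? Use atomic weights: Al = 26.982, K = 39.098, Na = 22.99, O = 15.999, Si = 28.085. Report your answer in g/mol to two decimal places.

275.11 g/mol

Na: 0.20 × 22.99 = 4.5980
K: 0.80 × 39.098 = 31.2784
Al: 1 × 26.982 = 26.9820
Si: 3 × 28.085 = 84.2550
O: 8 × 15.999 = 127.9920
Summing the contributions gives the formula mass.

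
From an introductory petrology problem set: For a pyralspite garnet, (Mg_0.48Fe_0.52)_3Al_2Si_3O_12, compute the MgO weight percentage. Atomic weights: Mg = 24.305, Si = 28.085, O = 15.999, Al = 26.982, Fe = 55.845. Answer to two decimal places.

M((Mg_0.48Fe_0.52)_3Al_2Si_3O_12) = 452.324 g/mol; M(MgO) = 40.304 g/mol.
Moles MgO per formula unit = 1.44 Mg ÷ 1 = 1.4400.
MgO fraction = (1.4400 × 40.304) / 452.324 = 58.038/452.324 = 0.1283.

12.83 wt%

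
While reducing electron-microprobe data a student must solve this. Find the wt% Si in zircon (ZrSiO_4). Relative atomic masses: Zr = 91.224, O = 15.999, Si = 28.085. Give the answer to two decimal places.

15.32 wt%

Molar mass of ZrSiO_4: 1*91.224 + 1*28.085 + 4*15.999 = 183.305 g/mol.
Mass of Si per formula unit: 1 × 28.085 = 28.085 g.
Weight fraction Si = 28.085 / 183.305 = 0.1532.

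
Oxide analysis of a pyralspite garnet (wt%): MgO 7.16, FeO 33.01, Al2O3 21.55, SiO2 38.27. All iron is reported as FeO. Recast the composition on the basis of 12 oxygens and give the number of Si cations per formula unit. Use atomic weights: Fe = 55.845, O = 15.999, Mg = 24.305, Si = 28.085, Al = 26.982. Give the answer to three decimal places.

3.003 Si apfu

7.16 wt% MgO ÷ 40.304 g/mol = 0.17765 mol, giving 0.17765 Mg and 0.17765 O.
33.01 wt% FeO ÷ 71.844 g/mol = 0.45947 mol, giving 0.45947 Fe and 0.45947 O.
21.55 wt% Al2O3 ÷ 101.961 g/mol = 0.21136 mol, giving 0.42272 Al and 0.63408 O.
38.27 wt% SiO2 ÷ 60.083 g/mol = 0.63695 mol, giving 0.63695 Si and 1.27390 O.
Oxygen sums to 2.54510; scaling by 12/2.54510 = 4.71494 puts the formula on 12 O.
Si: 0.63695 × 4.71494 = 3.003 atoms per formula unit.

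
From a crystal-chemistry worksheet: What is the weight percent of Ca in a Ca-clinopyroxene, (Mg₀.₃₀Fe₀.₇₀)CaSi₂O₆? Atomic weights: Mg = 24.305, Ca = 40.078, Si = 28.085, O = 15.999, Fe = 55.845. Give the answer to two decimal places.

16.80 weight percent

M((Mg₀.₃₀Fe₀.₇₀)CaSi₂O₆) = 238.625 g/mol.
Ca contributes 1 × 40.078 = 40.078 g per mole.
40.078/238.625 = 0.1680 → 16.80%.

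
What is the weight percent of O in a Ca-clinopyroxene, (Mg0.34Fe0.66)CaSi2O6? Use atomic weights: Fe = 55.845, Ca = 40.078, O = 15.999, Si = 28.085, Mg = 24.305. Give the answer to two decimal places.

40.44 mass %

Molar mass of (Mg0.34Fe0.66)CaSi2O6: 0.34*24.305 + 0.66*55.845 + 1*40.078 + 2*28.085 + 6*15.999 = 237.363 g/mol.
Mass of O per formula unit: 6 × 15.999 = 95.994 g.
Weight fraction O = 95.994 / 237.363 = 0.4044.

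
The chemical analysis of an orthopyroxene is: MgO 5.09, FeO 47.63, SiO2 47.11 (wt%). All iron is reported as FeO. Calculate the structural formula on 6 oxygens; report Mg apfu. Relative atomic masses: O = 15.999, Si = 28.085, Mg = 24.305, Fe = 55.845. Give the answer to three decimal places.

0.321 Mg apfu

5.09 wt% MgO ÷ 40.304 g/mol = 0.12629 mol, giving 0.12629 Mg and 0.12629 O.
47.63 wt% FeO ÷ 71.844 g/mol = 0.66296 mol, giving 0.66296 Fe and 0.66296 O.
47.11 wt% SiO2 ÷ 60.083 g/mol = 0.78408 mol, giving 0.78408 Si and 1.56816 O.
Oxygen sums to 2.35741; scaling by 6/2.35741 = 2.54517 puts the formula on 6 O.
Mg: 0.12629 × 2.54517 = 0.321 atoms per formula unit.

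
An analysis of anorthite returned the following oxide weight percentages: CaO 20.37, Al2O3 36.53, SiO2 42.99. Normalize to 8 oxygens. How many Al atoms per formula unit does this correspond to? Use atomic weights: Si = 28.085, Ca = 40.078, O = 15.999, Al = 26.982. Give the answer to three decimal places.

1.998 Al apfu

CaO (M=56.077): mol = 0.36325; Ca = 0.36325, O = 0.36325.
Al2O3 (M=101.961): mol = 0.35827; Al = 0.71654, O = 1.07481.
SiO2 (M=60.083): mol = 0.71551; Si = 0.71551, O = 1.43102.
ΣO = 2.86908; factor = 8/ΣO = 2.78835.
Al apfu = 0.71654 × 2.78835 = 1.998.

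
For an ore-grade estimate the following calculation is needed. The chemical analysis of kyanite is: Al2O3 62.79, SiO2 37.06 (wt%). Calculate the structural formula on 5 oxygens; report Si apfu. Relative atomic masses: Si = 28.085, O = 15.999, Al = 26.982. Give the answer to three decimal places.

Al2O3 (M=101.961): mol = 0.61582; Al = 1.23164, O = 1.84746.
SiO2 (M=60.083): mol = 0.61681; Si = 0.61681, O = 1.23362.
ΣO = 3.08108; factor = 5/ΣO = 1.62281.
Si apfu = 0.61681 × 1.62281 = 1.001.

1.001 Si apfu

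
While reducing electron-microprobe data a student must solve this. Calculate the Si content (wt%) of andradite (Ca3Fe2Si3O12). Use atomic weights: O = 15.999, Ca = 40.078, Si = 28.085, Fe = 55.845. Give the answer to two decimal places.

M(Ca3Fe2Si3O12) = 508.167 g/mol.
Si contributes 3 × 28.085 = 84.255 g per mole.
84.255/508.167 = 0.1658 → 16.58%.

16.58 wt%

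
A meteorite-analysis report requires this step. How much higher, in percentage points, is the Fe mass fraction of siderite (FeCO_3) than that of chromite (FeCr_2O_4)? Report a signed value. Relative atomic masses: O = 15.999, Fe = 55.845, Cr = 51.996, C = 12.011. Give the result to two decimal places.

23.25 percentage points

Fe in FeCO_3: molar mass 115.853 g/mol; 1×55.845 = 55.845 g → 48.20 wt%.
Fe in FeCr_2O_4: molar mass 223.833 g/mol; 1×55.845 = 55.845 g → 24.95 wt%.
Difference = 48.20 − 24.95 = 23.25 percentage points.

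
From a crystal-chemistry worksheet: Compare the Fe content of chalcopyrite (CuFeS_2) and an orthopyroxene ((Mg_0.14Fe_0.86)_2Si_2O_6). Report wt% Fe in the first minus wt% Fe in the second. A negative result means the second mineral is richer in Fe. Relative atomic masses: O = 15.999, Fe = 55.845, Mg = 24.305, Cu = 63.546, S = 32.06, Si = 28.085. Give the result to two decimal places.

First mineral: 55.845 g Fe in 183.511 g formula = 30.43 wt% Fe.
Second mineral: 96.053 g Fe in 255.023 g formula = 37.66 wt% Fe.
30.43% − 37.66% gives a difference of -7.23 percentage points.

-7.23 percentage points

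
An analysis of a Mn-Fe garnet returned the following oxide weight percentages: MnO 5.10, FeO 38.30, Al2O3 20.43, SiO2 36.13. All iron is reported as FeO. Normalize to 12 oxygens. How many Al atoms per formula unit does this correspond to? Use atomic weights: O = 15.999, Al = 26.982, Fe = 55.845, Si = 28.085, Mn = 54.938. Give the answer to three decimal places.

1.996 Al apfu

MnO: 5.10/70.937 = 0.07189 mol → 0.07189 mol Mn, 0.07189 mol O.
FeO: 38.30/71.844 = 0.53310 mol → 0.53310 mol Fe, 0.53310 mol O.
Al2O3: 20.43/101.961 = 0.20037 mol → 0.40074 mol Al, 0.60111 mol O.
SiO2: 36.13/60.083 = 0.60133 mol → 0.60133 mol Si, 1.20266 mol O.
Total oxygen = 2.40876 mol. Normalization factor = 12/2.40876 = 4.98182.
Al per 12 O = 0.40074 × 4.98182 = 1.996.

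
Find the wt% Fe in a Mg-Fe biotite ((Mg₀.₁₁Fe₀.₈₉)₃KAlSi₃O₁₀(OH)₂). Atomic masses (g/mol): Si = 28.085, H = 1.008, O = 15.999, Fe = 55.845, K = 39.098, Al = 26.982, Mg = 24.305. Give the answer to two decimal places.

29.73 weight percent

Molar mass of (Mg₀.₁₁Fe₀.₈₉)₃KAlSi₃O₁₀(OH)₂: 0.33·24.305 + 2.67·55.845 + 1·39.098 + 1·26.982 + 3·28.085 + 12·15.999 + 2·1.008 = 501.466 g/mol.
Mass of Fe per formula unit: 2.67 × 55.845 = 149.106 g.
Weight fraction Fe = 149.106 / 501.466 = 0.2973.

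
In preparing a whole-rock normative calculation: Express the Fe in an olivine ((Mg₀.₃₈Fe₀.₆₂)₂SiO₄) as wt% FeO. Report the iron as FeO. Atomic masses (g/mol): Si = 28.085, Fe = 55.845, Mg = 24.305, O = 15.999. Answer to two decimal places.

M((Mg₀.₃₈Fe₀.₆₂)₂SiO₄) = 179.801 g/mol; M(FeO) = 71.844 g/mol.
Moles FeO per formula unit = 1.24 Fe ÷ 1 = 1.2400.
FeO fraction = (1.2400 × 71.844) / 179.801 = 89.087/179.801 = 0.4955.

49.55 wt%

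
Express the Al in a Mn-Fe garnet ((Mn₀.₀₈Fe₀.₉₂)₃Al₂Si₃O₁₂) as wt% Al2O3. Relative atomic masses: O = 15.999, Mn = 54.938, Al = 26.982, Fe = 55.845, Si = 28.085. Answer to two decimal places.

20.49 wt%

Molar mass of (Mn₀.₀₈Fe₀.₉₂)₃Al₂Si₃O₁₂ = 0.24·54.938 + 2.76·55.845 + 2·26.982 + 3·28.085 + 12·15.999 = 497.524 g/mol.
Each formula unit contains 2 Al, equivalent to 2/2 = 1.0000 mol Al2O3.
M(Al2O3) = 2×26.982 + 3×15.999 = 101.961 g/mol.
Mass of Al2O3 per formula unit = 1.0000 × 101.961 = 101.961 g.
Al2O3 wt% = 101.961 / 497.524 × 100 = 20.49%.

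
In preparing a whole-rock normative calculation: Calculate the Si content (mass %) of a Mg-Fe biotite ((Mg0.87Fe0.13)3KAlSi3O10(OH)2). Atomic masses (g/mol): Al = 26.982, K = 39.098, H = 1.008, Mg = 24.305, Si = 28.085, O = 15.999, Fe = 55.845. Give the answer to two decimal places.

M((Mg0.87Fe0.13)3KAlSi3O10(OH)2) = 429.555 g/mol.
Si contributes 3 × 28.085 = 84.255 g per mole.
84.255/429.555 = 0.1961 → 19.61%.

19.61 mass %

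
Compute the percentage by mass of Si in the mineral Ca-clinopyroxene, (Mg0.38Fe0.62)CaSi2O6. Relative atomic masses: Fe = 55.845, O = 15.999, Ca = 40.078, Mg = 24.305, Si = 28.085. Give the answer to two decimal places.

23.79 mass %

Molar mass of (Mg0.38Fe0.62)CaSi2O6: 0.38·24.305 + 0.62·55.845 + 1·40.078 + 2·28.085 + 6·15.999 = 236.102 g/mol.
Mass of Si per formula unit: 2 × 28.085 = 56.170 g.
Weight fraction Si = 56.170 / 236.102 = 0.2379.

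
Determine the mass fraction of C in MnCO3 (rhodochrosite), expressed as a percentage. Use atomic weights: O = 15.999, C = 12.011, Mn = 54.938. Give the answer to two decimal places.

10.45 mass %

Molar mass of MnCO3: 1·54.938 + 1·12.011 + 3·15.999 = 114.946 g/mol.
Mass of C per formula unit: 1 × 12.011 = 12.011 g.
Weight fraction C = 12.011 / 114.946 = 0.1045.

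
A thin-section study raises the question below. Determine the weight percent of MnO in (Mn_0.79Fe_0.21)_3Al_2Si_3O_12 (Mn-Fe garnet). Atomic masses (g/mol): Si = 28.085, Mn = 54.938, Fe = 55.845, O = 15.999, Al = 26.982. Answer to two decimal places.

33.92 wt%

Formula mass = 495.592 g/mol.
2.37 Mn → 2.3700 mol MnO per formula unit; M(MnO) = 70.937, so MnO mass = 168.121 g.
168.121/495.592 × 100 = 33.92 wt%.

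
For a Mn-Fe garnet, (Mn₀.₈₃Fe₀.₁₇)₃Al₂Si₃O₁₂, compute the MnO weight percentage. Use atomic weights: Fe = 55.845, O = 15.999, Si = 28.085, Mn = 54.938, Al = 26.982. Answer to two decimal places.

35.65 wt%

Molar mass of (Mn₀.₈₃Fe₀.₁₇)₃Al₂Si₃O₁₂ = 2.49×54.938 + 0.51×55.845 + 2×26.982 + 3×28.085 + 12×15.999 = 495.484 g/mol.
Each formula unit contains 2.49 Mn, equivalent to 2.49/1 = 2.4900 mol MnO.
M(MnO) = 1×54.938 + 1×15.999 = 70.937 g/mol.
Mass of MnO per formula unit = 2.4900 × 70.937 = 176.633 g.
MnO wt% = 176.633 / 495.484 × 100 = 35.65%.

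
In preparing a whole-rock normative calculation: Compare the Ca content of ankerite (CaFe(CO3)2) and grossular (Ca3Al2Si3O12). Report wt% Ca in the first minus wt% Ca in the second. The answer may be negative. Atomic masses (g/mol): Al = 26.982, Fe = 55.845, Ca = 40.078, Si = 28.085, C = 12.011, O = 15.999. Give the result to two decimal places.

-8.13 percentage points

M(CaFe(CO3)2) = 215.939 g/mol, so wt% Ca = 40.078/215.939 × 100 = 18.56%.
M(Ca3Al2Si3O12) = 450.441 g/mol, so wt% Ca = 120.234/450.441 × 100 = 26.69%.
18.56 − 26.69 = -8.13 pp.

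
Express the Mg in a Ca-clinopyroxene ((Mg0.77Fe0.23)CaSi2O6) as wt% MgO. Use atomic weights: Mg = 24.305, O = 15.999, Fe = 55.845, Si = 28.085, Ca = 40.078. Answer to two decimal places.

M((Mg0.77Fe0.23)CaSi2O6) = 223.801 g/mol; M(MgO) = 40.304 g/mol.
Moles MgO per formula unit = 0.77 Mg ÷ 1 = 0.7700.
MgO fraction = (0.7700 × 40.304) / 223.801 = 31.034/223.801 = 0.1387.

13.87 wt%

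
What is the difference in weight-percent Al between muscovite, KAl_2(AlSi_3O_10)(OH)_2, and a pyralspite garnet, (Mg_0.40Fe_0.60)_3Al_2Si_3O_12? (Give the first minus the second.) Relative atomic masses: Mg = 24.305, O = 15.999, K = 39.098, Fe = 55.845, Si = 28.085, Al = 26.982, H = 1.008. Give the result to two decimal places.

Al in KAl_2(AlSi_3O_10)(OH)_2: molar mass 398.303 g/mol; 3×26.982 = 80.946 g → 20.32 wt%.
Al in (Mg_0.40Fe_0.60)_3Al_2Si_3O_12: molar mass 459.894 g/mol; 2×26.982 = 53.964 g → 11.73 wt%.
Difference = 20.32 − 11.73 = 8.59 percentage points.

8.59 percentage points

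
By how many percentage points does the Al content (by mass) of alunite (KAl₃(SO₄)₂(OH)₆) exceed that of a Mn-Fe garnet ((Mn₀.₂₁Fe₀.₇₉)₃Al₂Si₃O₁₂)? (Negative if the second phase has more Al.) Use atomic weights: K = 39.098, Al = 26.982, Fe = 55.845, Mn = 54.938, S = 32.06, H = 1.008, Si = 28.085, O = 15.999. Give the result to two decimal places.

8.69 percentage points

Al in KAl₃(SO₄)₂(OH)₆: molar mass 414.198 g/mol; 3×26.982 = 80.946 g → 19.54 wt%.
Al in (Mn₀.₂₁Fe₀.₇₉)₃Al₂Si₃O₁₂: molar mass 497.171 g/mol; 2×26.982 = 53.964 g → 10.85 wt%.
Difference = 19.54 − 10.85 = 8.69 percentage points.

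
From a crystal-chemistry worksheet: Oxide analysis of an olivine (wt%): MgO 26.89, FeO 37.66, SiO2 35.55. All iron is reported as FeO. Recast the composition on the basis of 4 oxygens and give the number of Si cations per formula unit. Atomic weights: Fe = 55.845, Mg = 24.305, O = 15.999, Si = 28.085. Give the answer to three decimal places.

0.997 Si apfu

MgO (M=40.304): mol = 0.66718; Mg = 0.66718, O = 0.66718.
FeO (M=71.844): mol = 0.52419; Fe = 0.52419, O = 0.52419.
SiO2 (M=60.083): mol = 0.59168; Si = 0.59168, O = 1.18336.
ΣO = 2.37473; factor = 4/ΣO = 1.68440.
Si apfu = 0.59168 × 1.68440 = 0.997.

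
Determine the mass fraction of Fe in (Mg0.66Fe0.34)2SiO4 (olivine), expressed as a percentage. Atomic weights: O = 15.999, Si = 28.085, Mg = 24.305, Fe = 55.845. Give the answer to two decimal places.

Formula mass = 1.32×24.305 + 0.68×55.845 + 1×28.085 + 4×15.999 = 162.138 g/mol, of which 37.975 g is Fe.
So Fe makes up 37.975/162.138 = 0.2342 of the mass, i.e. 23.42%.

23.42 mass %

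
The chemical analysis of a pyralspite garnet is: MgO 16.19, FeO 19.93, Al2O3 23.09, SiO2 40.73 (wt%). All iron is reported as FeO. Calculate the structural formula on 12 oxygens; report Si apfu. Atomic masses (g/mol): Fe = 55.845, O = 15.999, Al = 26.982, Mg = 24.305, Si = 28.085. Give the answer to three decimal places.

2.997 Si apfu

MgO: 16.19/40.304 = 0.40170 mol → 0.40170 mol Mg, 0.40170 mol O.
FeO: 19.93/71.844 = 0.27741 mol → 0.27741 mol Fe, 0.27741 mol O.
Al2O3: 23.09/101.961 = 0.22646 mol → 0.45292 mol Al, 0.67938 mol O.
SiO2: 40.73/60.083 = 0.67790 mol → 0.67790 mol Si, 1.35580 mol O.
Total oxygen = 2.71429 mol. Normalization factor = 12/2.71429 = 4.42105.
Si per 12 O = 0.67790 × 4.42105 = 2.997.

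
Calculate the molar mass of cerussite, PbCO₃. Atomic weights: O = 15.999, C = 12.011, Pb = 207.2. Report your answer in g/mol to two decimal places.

M = 1(207.2) + 1(12.011) + 3(15.999)

267.21 g/mol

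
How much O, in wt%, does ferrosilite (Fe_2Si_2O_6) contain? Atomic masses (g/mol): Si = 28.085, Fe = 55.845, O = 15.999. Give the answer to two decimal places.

M(Fe_2Si_2O_6) = 263.854 g/mol.
O contributes 6 × 15.999 = 95.994 g per mole.
95.994/263.854 = 0.3638 → 36.38%.

36.38 wt%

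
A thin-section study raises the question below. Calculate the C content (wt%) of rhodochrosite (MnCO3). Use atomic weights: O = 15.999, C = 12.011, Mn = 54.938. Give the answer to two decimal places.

Formula mass = 1·54.938 + 1·12.011 + 3·15.999 = 114.946 g/mol, of which 12.011 g is C.
So C makes up 12.011/114.946 = 0.1045 of the mass, i.e. 10.45%.

10.45 wt%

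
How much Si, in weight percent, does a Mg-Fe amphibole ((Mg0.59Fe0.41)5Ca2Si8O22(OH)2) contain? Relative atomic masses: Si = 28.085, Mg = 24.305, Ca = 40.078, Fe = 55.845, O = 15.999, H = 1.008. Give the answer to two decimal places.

Formula mass = 2.95*24.305 + 2.05*55.845 + 2*40.078 + 8*28.085 + 24*15.999 + 2*1.008 = 877.010 g/mol, of which 224.680 g is Si.
So Si makes up 224.680/877.010 = 0.2562 of the mass, i.e. 25.62%.

25.62 weight percent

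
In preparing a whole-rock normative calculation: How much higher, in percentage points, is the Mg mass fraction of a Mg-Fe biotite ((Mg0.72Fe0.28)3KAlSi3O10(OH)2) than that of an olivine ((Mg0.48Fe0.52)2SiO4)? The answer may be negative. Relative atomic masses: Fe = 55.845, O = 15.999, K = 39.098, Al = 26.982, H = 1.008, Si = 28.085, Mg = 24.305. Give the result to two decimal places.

M((Mg0.72Fe0.28)3KAlSi3O10(OH)2) = 443.748 g/mol, so wt% Mg = 52.499/443.748 × 100 = 11.83%.
M((Mg0.48Fe0.52)2SiO4) = 173.493 g/mol, so wt% Mg = 23.333/173.493 × 100 = 13.45%.
11.83 − 13.45 = -1.62 pp.

-1.62 percentage points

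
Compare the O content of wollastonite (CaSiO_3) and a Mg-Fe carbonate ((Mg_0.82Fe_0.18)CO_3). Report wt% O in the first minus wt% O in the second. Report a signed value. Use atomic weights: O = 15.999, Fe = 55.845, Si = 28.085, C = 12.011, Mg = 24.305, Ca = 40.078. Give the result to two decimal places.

First mineral: 47.997 g O in 116.160 g formula = 41.32 wt% O.
Second mineral: 47.997 g O in 89.990 g formula = 53.34 wt% O.
41.32% − 53.34% gives a difference of -12.02 percentage points.

-12.02 percentage points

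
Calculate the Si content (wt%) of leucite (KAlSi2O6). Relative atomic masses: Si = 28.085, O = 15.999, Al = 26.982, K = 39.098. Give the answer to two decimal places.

25.74 wt%

Molar mass of KAlSi2O6: 1·39.098 + 1·26.982 + 2·28.085 + 6·15.999 = 218.244 g/mol.
Mass of Si per formula unit: 2 × 28.085 = 56.170 g.
Weight fraction Si = 56.170 / 218.244 = 0.2574.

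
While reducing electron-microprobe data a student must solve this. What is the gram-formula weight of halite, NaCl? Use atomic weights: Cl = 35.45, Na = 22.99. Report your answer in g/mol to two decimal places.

The formula mass is the sum 1·22.99 + 1·35.45.

58.44 g/mol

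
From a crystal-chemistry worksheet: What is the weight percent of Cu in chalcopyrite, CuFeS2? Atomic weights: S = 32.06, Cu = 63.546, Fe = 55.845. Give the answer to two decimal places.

M(CuFeS2) = 183.511 g/mol.
Cu contributes 1 × 63.546 = 63.546 g per mole.
63.546/183.511 = 0.3463 → 34.63%.

34.63 mass %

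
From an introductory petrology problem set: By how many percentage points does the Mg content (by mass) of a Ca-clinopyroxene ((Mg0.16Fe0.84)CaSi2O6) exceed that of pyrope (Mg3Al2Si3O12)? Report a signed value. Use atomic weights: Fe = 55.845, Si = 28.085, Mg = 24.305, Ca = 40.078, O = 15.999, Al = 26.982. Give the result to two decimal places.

Mg in (Mg0.16Fe0.84)CaSi2O6: molar mass 243.041 g/mol; 0.16×24.305 = 3.889 g → 1.60 wt%.
Mg in Mg3Al2Si3O12: molar mass 403.122 g/mol; 3×24.305 = 72.915 g → 18.09 wt%.
Difference = 1.60 − 18.09 = -16.49 percentage points.

-16.49 percentage points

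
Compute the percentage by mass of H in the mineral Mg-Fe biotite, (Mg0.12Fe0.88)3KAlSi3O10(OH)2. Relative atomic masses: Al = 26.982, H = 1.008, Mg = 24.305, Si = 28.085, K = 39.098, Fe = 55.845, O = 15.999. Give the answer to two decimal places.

M((Mg0.12Fe0.88)3KAlSi3O10(OH)2) = 500.520 g/mol.
H contributes 2 × 1.008 = 2.016 g per mole.
2.016/500.520 = 0.0040 → 0.40%.

0.40 mass %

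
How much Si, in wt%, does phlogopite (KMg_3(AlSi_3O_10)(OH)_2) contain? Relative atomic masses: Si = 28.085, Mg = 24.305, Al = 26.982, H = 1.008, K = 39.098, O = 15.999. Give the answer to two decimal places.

Molar mass of KMg_3(AlSi_3O_10)(OH)_2: 1·39.098 + 3·24.305 + 1·26.982 + 3·28.085 + 12·15.999 + 2·1.008 = 417.254 g/mol.
Mass of Si per formula unit: 3 × 28.085 = 84.255 g.
Weight fraction Si = 84.255 / 417.254 = 0.2019.

20.19 wt%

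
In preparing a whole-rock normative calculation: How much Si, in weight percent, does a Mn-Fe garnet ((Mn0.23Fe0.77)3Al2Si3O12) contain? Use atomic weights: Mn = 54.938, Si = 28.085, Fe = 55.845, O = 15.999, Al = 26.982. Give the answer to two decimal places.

Molar mass of (Mn0.23Fe0.77)3Al2Si3O12: 0.69×54.938 + 2.31×55.845 + 2×26.982 + 3×28.085 + 12×15.999 = 497.116 g/mol.
Mass of Si per formula unit: 3 × 28.085 = 84.255 g.
Weight fraction Si = 84.255 / 497.116 = 0.1695.

16.95 weight percent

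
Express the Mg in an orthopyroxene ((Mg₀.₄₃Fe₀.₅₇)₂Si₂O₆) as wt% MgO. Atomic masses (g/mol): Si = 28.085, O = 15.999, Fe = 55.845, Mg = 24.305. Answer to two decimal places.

14.64 wt%

Formula mass = 236.730 g/mol.
0.86 Mg → 0.8600 mol MgO per formula unit; M(MgO) = 40.304, so MgO mass = 34.661 g.
34.661/236.730 × 100 = 14.64 wt%.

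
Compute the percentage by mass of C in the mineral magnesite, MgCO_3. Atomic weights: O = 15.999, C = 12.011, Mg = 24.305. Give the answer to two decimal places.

M(MgCO_3) = 84.313 g/mol.
C contributes 1 × 12.011 = 12.011 g per mole.
12.011/84.313 = 0.1425 → 14.25%.

14.25 wt%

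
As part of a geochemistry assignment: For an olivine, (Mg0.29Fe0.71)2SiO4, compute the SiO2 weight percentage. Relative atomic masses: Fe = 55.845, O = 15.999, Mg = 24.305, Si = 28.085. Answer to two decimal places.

32.39 wt%

M((Mg0.29Fe0.71)2SiO4) = 185.478 g/mol; M(SiO2) = 60.083 g/mol.
Moles SiO2 per formula unit = 1 Si ÷ 1 = 1.0000.
SiO2 fraction = (1.0000 × 60.083) / 185.478 = 60.083/185.478 = 0.3239.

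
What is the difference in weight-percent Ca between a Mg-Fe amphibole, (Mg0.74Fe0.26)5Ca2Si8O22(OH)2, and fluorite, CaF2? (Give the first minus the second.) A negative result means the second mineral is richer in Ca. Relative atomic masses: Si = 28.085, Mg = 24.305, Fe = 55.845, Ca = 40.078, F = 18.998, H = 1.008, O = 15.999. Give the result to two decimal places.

M((Mg0.74Fe0.26)5Ca2Si8O22(OH)2) = 853.355 g/mol, so wt% Ca = 80.156/853.355 × 100 = 9.39%.
M(CaF2) = 78.074 g/mol, so wt% Ca = 40.078/78.074 × 100 = 51.33%.
9.39 − 51.33 = -41.94 pp.

-41.94 percentage points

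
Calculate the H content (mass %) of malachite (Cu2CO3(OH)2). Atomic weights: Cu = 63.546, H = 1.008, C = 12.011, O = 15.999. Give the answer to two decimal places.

0.91 mass %

Molar mass of Cu2CO3(OH)2: 2*63.546 + 1*12.011 + 5*15.999 + 2*1.008 = 221.114 g/mol.
Mass of H per formula unit: 2 × 1.008 = 2.016 g.
Weight fraction H = 2.016 / 221.114 = 0.0091.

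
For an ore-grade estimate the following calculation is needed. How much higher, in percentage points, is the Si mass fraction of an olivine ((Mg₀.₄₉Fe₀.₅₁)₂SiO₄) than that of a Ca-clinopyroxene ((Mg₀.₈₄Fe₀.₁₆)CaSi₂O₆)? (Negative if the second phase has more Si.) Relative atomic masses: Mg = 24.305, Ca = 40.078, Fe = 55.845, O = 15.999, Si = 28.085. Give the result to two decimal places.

-9.10 percentage points

First mineral: 28.085 g Si in 172.862 g formula = 16.25 wt% Si.
Second mineral: 56.170 g Si in 221.593 g formula = 25.35 wt% Si.
16.25% − 25.35% gives a difference of -9.10 percentage points.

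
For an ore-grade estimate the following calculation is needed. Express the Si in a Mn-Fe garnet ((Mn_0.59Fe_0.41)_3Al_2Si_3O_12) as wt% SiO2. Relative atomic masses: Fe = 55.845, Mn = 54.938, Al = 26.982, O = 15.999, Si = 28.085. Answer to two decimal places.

Formula mass = 496.137 g/mol.
3 Si → 3.0000 mol SiO2 per formula unit; M(SiO2) = 60.083, so SiO2 mass = 180.249 g.
180.249/496.137 × 100 = 36.33 wt%.

36.33 wt%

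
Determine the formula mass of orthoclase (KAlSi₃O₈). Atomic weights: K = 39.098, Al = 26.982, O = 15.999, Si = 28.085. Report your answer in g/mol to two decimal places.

278.33 g/mol

M = 1*39.098 + 1*26.982 + 3*28.085 + 8*15.999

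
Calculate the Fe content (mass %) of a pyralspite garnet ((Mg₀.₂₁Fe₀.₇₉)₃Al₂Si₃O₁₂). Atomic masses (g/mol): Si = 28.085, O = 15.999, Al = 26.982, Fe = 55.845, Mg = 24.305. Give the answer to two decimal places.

27.70 mass %

Molar mass of (Mg₀.₂₁Fe₀.₇₉)₃Al₂Si₃O₁₂: 0.63×24.305 + 2.37×55.845 + 2×26.982 + 3×28.085 + 12×15.999 = 477.872 g/mol.
Mass of Fe per formula unit: 2.37 × 55.845 = 132.353 g.
Weight fraction Fe = 132.353 / 477.872 = 0.2770.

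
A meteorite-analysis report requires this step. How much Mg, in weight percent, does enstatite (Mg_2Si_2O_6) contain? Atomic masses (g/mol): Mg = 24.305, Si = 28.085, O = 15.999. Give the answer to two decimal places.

Formula mass = 2×24.305 + 2×28.085 + 6×15.999 = 200.774 g/mol, of which 48.610 g is Mg.
So Mg makes up 48.610/200.774 = 0.2421 of the mass, i.e. 24.21%.

24.21 weight percent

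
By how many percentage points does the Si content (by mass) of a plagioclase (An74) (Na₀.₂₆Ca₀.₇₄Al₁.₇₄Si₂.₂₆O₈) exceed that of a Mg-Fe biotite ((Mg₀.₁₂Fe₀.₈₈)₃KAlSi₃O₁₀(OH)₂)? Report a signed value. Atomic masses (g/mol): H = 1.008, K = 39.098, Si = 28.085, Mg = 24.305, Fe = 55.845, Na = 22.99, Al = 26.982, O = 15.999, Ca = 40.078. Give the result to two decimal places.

M(Na₀.₂₆Ca₀.₇₄Al₁.₇₄Si₂.₂₆O₈) = 274.048 g/mol, so wt% Si = 63.472/274.048 × 100 = 23.16%.
M((Mg₀.₁₂Fe₀.₈₈)₃KAlSi₃O₁₀(OH)₂) = 500.520 g/mol, so wt% Si = 84.255/500.520 × 100 = 16.83%.
23.16 − 16.83 = 6.33 pp.

6.33 percentage points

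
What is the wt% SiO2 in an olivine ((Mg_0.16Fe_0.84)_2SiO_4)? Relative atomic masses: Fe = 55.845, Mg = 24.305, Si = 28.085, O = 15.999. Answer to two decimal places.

31.02 wt%

Formula mass = 193.678 g/mol.
1 Si → 1.0000 mol SiO2 per formula unit; M(SiO2) = 60.083, so SiO2 mass = 60.083 g.
60.083/193.678 × 100 = 31.02 wt%.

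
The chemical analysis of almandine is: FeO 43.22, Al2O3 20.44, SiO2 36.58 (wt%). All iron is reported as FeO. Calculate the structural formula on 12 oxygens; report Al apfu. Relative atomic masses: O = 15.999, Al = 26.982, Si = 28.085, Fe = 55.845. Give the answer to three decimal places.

43.22 wt% FeO ÷ 71.844 g/mol = 0.60158 mol, giving 0.60158 Fe and 0.60158 O.
20.44 wt% Al2O3 ÷ 101.961 g/mol = 0.20047 mol, giving 0.40094 Al and 0.60141 O.
36.58 wt% SiO2 ÷ 60.083 g/mol = 0.60882 mol, giving 0.60882 Si and 1.21764 O.
Oxygen sums to 2.42063; scaling by 12/2.42063 = 4.95739 puts the formula on 12 O.
Al: 0.40094 × 4.95739 = 1.988 atoms per formula unit.

1.988 Al apfu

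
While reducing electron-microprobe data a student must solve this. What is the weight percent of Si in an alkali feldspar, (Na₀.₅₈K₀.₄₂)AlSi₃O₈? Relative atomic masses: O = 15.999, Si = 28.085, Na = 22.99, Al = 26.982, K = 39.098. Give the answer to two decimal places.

Formula mass = 0.58·22.99 + 0.42·39.098 + 1·26.982 + 3·28.085 + 8·15.999 = 268.984 g/mol, of which 84.255 g is Si.
So Si makes up 84.255/268.984 = 0.3132 of the mass, i.e. 31.32%.

31.32 mass %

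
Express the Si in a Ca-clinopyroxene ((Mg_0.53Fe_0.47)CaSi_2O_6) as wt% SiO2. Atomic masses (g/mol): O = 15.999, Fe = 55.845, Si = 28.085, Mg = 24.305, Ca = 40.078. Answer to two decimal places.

M((Mg_0.53Fe_0.47)CaSi_2O_6) = 231.371 g/mol; M(SiO2) = 60.083 g/mol.
Moles SiO2 per formula unit = 2 Si ÷ 1 = 2.0000.
SiO2 fraction = (2.0000 × 60.083) / 231.371 = 120.166/231.371 = 0.5194.

51.94 wt%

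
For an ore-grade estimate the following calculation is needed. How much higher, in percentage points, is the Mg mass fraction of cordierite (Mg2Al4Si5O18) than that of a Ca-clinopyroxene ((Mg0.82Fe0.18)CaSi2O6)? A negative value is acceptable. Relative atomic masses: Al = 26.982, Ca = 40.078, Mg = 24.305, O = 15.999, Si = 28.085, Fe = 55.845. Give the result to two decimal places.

-0.66 percentage points

Mg in Mg2Al4Si5O18: molar mass 584.945 g/mol; 2×24.305 = 48.610 g → 8.31 wt%.
Mg in (Mg0.82Fe0.18)CaSi2O6: molar mass 222.224 g/mol; 0.82×24.305 = 19.930 g → 8.97 wt%.
Difference = 8.31 − 8.97 = -0.66 percentage points.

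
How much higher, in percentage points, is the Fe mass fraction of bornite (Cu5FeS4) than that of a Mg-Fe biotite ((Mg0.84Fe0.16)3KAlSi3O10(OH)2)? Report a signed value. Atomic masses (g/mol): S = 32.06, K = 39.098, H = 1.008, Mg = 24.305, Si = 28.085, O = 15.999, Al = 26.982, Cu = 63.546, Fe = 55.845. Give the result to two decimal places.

First mineral: 55.845 g Fe in 501.815 g formula = 11.13 wt% Fe.
Second mineral: 26.806 g Fe in 432.393 g formula = 6.20 wt% Fe.
11.13% − 6.20% gives a difference of 4.93 percentage points.

4.93 percentage points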